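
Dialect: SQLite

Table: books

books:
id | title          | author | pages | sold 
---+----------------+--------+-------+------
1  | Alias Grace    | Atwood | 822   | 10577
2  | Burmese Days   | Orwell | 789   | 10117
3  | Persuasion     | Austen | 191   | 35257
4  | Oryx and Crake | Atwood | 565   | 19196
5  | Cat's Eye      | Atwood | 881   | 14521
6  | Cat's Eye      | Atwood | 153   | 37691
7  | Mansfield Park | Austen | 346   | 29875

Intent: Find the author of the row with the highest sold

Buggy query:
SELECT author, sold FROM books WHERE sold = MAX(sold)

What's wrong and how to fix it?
Bug: MAX(sold) is an aggregate and cannot be used directly in WHERE

Fix: Use a subquery: WHERE sold = (SELECT MAX(sold) FROM books)

Corrected query:
SELECT author, sold FROM books WHERE sold = (SELECT MAX(sold) FROM books)

Result:
author | sold 
-------+------
Atwood | 37691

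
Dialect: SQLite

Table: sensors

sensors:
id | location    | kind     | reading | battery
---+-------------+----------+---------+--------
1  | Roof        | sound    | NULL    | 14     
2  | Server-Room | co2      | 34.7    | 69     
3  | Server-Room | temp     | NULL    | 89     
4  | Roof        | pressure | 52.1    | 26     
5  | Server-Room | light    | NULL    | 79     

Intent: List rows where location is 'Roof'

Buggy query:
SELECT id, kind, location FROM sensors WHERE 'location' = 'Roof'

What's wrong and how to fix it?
Bug: Single quotes denote string literals in SQL; the column name is being compared as a constant string

Fix: Reference the column as location without single quotes

Corrected query:
SELECT id, kind, location FROM sensors WHERE location = 'Roof'

Result:
id | kind     | location
---+----------+---------
1  | sound    | Roof    
4  | pressure | Roof    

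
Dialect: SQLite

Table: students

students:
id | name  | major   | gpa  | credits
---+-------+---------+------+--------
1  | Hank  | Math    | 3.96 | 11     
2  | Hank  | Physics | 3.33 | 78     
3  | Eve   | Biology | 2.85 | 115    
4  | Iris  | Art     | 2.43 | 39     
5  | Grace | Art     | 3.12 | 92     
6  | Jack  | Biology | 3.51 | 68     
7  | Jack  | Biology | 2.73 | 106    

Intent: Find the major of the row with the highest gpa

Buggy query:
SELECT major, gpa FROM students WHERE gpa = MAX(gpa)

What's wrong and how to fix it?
Bug: WHERE is evaluated per row; an aggregate over the whole table isn't defined there

Fix: Wrap MAX in a scalar subquery so WHERE compares against a single value

Corrected query:
SELECT major, gpa FROM students WHERE gpa = (SELECT MAX(gpa) FROM students)

Result:
major | gpa 
------+-----
Math  | 3.96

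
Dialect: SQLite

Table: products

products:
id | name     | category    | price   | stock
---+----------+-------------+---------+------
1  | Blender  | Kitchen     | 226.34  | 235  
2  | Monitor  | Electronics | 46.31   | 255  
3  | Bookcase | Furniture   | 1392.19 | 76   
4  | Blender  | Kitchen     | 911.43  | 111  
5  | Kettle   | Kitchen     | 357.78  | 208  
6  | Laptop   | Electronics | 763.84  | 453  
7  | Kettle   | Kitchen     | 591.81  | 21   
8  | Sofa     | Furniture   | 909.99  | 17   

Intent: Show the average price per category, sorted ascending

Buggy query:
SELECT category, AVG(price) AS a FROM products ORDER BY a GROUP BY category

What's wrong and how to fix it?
Bug: GROUP BY must precede ORDER BY

Fix: Move ORDER BY to the end, after GROUP BY

Corrected query:
SELECT category, AVG(price) AS a FROM products GROUP BY category ORDER BY a

Result:
category    | a      
------------+--------
Electronics | 405.075
Kitchen     | 521.84 
Furniture   | 1151.09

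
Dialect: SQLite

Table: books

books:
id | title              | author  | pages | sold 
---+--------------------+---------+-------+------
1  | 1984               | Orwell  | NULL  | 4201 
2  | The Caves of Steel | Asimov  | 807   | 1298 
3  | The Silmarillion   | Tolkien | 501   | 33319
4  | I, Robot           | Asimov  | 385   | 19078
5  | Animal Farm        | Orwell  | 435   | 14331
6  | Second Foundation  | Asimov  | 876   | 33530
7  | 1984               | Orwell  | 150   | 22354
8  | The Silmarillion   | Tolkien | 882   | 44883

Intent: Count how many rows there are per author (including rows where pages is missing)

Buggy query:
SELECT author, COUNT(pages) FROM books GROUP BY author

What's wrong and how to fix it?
Bug: COUNT(column) counts non-NULL values only; rows with NULL pages aren't counted

Fix: Use COUNT(*) to count all rows regardless of NULL

Corrected query:
SELECT author, COUNT(*) FROM books GROUP BY author

Result:
author  | COUNT(*)
--------+---------
Asimov  | 3       
Orwell  | 3       
Tolkien | 2       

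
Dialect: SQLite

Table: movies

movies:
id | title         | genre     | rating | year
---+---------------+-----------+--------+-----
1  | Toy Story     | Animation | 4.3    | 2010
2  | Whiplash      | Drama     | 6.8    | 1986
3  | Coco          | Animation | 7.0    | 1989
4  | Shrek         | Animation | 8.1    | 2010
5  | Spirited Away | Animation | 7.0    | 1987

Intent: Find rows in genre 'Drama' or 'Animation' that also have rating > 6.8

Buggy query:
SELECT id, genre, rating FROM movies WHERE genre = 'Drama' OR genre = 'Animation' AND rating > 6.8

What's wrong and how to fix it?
Bug: Without parentheses, AND is evaluated before OR, so the rating filter only applies to the 'Animation' branch

Fix: Group the OR with parentheses (or use IN), then AND the threshold

Corrected query:
SELECT id, genre, rating FROM movies WHERE (genre = 'Drama' OR genre = 'Animation') AND rating > 6.8

Result:
id | genre     | rating
---+-----------+-------
3  | Animation | 7     
4  | Animation | 8.1   
5  | Animation | 7     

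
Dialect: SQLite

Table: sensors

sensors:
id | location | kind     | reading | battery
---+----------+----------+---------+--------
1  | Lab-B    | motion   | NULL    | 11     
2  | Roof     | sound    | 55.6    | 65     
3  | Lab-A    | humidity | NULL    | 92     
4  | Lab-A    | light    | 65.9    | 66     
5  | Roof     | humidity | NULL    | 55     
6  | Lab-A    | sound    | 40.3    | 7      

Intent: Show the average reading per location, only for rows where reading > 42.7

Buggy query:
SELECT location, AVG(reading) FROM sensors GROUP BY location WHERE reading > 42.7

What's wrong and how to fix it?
Bug: Row-level WHERE must come before GROUP BY in the clause order

Fix: Move the WHERE clause before GROUP BY

Corrected query:
SELECT location, AVG(reading) FROM sensors WHERE reading > 42.7 GROUP BY location

Result:
location | AVG(reading)
---------+-------------
Lab-A    | 65.9        
Roof     | 55.6        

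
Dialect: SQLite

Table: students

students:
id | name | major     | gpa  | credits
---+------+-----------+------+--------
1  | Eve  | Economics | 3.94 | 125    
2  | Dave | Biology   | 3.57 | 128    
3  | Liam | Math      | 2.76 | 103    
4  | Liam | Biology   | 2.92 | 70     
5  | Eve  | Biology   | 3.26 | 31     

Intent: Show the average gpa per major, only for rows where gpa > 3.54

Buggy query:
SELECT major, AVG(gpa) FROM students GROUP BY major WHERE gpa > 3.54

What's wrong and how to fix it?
Bug: WHERE cannot follow GROUP BY

Fix: Move the WHERE clause before GROUP BY

Corrected query:
SELECT major, AVG(gpa) FROM students WHERE gpa > 3.54 GROUP BY major

Result:
major     | AVG(gpa)
----------+---------
Biology   | 3.57    
Economics | 3.94    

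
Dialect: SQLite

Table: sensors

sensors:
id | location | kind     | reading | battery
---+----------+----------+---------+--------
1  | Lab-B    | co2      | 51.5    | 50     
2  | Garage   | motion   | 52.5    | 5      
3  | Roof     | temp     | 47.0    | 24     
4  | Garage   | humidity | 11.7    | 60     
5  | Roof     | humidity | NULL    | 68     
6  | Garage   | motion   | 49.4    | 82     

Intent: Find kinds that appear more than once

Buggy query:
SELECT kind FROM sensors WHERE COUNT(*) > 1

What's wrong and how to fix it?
Bug: WHERE can't reference COUNT(*); aggregates are computed after WHERE

Fix: Group first, then use HAVING for the count condition

Corrected query:
SELECT kind FROM sensors GROUP BY kind HAVING COUNT(*) > 1

Result:
kind    
--------
humidity
motion  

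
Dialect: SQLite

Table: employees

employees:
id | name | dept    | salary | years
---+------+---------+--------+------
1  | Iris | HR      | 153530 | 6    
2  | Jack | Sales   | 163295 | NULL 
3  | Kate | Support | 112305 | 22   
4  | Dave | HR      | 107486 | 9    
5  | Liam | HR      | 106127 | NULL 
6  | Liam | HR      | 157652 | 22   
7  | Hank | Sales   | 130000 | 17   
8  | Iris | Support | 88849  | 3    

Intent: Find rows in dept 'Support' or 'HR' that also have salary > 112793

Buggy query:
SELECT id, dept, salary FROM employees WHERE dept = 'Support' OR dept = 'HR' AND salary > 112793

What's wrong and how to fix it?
Bug: Without parentheses, AND is evaluated before OR, so the salary filter only applies to the 'HR' branch

Fix: Group the OR with parentheses (or use IN), then AND the threshold

Corrected query:
SELECT id, dept, salary FROM employees WHERE (dept = 'Support' OR dept = 'HR') AND salary > 112793

Result:
id | dept | salary
---+------+-------
1  | HR   | 153530
6  | HR   | 157652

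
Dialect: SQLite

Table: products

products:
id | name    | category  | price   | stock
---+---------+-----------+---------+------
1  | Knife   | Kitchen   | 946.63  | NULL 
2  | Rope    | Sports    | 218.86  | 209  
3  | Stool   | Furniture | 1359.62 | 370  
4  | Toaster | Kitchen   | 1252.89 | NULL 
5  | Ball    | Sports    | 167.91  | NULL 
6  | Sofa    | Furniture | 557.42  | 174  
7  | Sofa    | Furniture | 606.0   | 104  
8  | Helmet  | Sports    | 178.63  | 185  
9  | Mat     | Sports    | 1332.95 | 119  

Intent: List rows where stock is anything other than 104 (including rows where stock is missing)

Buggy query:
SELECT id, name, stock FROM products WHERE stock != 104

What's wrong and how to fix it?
Bug: 'stock != 104' is unknown when stock is NULL, so NULL rows are silently excluded

Fix: Add an explicit OR stock IS NULL to include the missing-value rows

Corrected query:
SELECT id, name, stock FROM products WHERE stock != 104 OR stock IS NULL

Result:
id | name    | stock
---+---------+------
1  | Knife   | NULL 
2  | Rope    | 209  
3  | Stool   | 370  
4  | Toaster | NULL 
5  | Ball    | NULL 
6  | Sofa    | 174  
8  | Helmet  | 185  
9  | Mat     | 119  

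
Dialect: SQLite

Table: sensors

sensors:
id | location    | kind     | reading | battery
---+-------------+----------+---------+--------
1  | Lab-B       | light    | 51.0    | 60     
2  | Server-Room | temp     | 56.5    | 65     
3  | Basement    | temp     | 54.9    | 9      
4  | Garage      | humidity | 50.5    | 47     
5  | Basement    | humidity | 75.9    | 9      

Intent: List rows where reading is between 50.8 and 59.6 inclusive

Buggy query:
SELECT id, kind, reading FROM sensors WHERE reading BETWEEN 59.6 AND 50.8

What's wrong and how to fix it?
Bug: BETWEEN expects the lower bound first; with 59.6 AND 50.8 the range is empty

Fix: Write BETWEEN 50.8 AND 59.6

Corrected query:
SELECT id, kind, reading FROM sensors WHERE reading BETWEEN 50.8 AND 59.6

Result:
id | kind  | reading
---+-------+--------
1  | light | 51     
2  | temp  | 56.5   
3  | temp  | 54.9   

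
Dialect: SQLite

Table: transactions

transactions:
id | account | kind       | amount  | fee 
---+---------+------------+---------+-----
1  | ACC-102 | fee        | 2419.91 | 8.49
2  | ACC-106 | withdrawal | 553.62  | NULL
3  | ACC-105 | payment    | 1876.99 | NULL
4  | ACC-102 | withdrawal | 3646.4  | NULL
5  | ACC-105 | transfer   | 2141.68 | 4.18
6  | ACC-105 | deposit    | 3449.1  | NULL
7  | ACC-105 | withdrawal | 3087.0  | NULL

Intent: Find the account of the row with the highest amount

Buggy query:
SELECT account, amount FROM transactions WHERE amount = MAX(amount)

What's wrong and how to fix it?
Bug: WHERE is evaluated per row; an aggregate over the whole table isn't defined there

Fix: Wrap MAX in a scalar subquery so WHERE compares against a single value

Corrected query:
SELECT account, amount FROM transactions WHERE amount = (SELECT MAX(amount) FROM transactions)

Result:
account | amount
--------+-------
ACC-102 | 3646.4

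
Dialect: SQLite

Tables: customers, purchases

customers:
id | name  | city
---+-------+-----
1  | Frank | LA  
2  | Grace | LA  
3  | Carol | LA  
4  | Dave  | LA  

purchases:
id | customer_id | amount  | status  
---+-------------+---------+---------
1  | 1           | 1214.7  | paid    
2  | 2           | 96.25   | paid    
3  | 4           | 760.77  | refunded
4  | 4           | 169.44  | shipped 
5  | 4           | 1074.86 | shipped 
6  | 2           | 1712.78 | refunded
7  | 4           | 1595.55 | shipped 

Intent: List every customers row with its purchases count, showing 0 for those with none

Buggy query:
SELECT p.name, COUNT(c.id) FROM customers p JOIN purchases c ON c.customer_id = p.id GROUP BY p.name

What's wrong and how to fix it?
Bug: An inner join excludes parents with zero children

Fix: Use LEFT JOIN so parents without children still appear (COUNT(c.id) gives 0)

Corrected query:
SELECT p.name, COUNT(c.id) FROM customers p LEFT JOIN purchases c ON c.customer_id = p.id GROUP BY p.name

Result:
name  | COUNT(c.id)
------+------------
Carol | 0          
Dave  | 4          
Frank | 1          
Grace | 2          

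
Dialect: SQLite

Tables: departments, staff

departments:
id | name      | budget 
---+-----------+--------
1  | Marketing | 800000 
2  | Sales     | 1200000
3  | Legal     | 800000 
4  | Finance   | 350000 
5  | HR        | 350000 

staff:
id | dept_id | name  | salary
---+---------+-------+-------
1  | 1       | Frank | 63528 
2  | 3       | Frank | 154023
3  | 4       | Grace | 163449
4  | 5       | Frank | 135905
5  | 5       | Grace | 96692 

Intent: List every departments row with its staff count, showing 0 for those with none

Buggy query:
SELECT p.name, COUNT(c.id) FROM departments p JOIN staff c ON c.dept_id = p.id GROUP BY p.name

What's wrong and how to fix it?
Bug: An inner join excludes parents with zero children

Fix: Switch to LEFT JOIN to retain unmatched parent rows

Corrected query:
SELECT p.name, COUNT(c.id) FROM departments p LEFT JOIN staff c ON c.dept_id = p.id GROUP BY p.name

Result:
name      | COUNT(c.id)
----------+------------
Finance   | 1          
HR        | 2          
Legal     | 1          
Marketing | 1          
Sales     | 0          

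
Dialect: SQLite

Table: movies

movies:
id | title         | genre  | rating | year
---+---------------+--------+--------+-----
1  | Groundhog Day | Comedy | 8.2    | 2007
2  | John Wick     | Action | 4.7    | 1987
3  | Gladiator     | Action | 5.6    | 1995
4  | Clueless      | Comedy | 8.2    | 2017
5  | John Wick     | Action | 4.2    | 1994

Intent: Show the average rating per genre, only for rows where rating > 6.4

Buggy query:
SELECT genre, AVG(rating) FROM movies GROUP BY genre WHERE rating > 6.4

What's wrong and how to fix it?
Bug: WHERE cannot follow GROUP BY

Fix: Move the WHERE clause before GROUP BY

Corrected query:
SELECT genre, AVG(rating) FROM movies WHERE rating > 6.4 GROUP BY genre

Result:
genre  | AVG(rating)
-------+------------
Comedy | 8.2        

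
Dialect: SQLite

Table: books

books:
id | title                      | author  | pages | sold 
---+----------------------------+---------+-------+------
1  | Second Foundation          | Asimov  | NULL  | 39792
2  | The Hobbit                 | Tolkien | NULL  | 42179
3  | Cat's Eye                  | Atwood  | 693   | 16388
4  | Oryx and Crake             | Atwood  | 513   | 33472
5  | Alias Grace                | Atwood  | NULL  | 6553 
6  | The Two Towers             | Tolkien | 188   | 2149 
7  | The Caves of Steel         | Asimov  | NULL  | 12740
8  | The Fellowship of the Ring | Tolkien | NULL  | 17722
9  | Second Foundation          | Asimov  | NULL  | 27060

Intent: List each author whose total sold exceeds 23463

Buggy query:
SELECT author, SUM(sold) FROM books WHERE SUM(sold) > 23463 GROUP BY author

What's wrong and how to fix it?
Bug: WHERE runs before GROUP BY, so aggregates aren't available there

Fix: Use HAVING (which filters groups after aggregation) instead of WHERE

Corrected query:
SELECT author, SUM(sold) FROM books GROUP BY author HAVING SUM(sold) > 23463

Result:
author  | SUM(sold)
--------+----------
Asimov  | 79592    
Atwood  | 56413    
Tolkien | 62050    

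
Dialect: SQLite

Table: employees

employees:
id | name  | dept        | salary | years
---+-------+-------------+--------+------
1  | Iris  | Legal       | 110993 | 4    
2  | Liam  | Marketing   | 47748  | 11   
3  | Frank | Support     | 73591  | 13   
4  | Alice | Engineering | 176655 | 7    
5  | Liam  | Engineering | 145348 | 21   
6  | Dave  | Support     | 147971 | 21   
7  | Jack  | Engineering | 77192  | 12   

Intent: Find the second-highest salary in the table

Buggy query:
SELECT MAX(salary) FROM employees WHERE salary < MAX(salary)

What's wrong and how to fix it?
Bug: MAX(salary) on the right of the comparison is an aggregate-in-WHERE error

Fix: Put the inner MAX in a scalar subquery

Corrected query:
SELECT MAX(salary) FROM employees WHERE salary < (SELECT MAX(salary) FROM employees)

Result:
MAX(salary)
-----------
147971     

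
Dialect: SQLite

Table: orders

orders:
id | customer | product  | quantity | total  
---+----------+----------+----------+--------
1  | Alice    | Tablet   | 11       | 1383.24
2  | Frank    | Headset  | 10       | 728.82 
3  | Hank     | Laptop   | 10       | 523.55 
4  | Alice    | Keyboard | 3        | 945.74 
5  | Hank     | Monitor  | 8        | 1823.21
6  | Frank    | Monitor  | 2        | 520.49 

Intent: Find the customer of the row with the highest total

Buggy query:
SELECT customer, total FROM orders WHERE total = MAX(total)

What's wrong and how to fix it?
Bug: WHERE is evaluated per row; an aggregate over the whole table isn't defined there

Fix: Use a subquery: WHERE total = (SELECT MAX(total) FROM orders)

Corrected query:
SELECT customer, total FROM orders WHERE total = (SELECT MAX(total) FROM orders)

Result:
customer | total  
---------+--------
Hank     | 1823.21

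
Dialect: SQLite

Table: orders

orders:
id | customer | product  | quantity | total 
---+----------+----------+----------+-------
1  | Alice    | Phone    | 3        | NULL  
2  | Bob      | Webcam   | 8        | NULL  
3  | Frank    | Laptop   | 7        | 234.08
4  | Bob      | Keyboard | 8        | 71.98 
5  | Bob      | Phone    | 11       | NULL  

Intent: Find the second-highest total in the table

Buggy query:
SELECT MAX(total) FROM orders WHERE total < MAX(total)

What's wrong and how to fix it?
Bug: The inner MAX is an aggregate inside WHERE, which is not allowed

Fix: Put the inner MAX in a scalar subquery

Corrected query:
SELECT MAX(total) FROM orders WHERE total < (SELECT MAX(total) FROM orders)

Result:
MAX(total)
----------
71.98     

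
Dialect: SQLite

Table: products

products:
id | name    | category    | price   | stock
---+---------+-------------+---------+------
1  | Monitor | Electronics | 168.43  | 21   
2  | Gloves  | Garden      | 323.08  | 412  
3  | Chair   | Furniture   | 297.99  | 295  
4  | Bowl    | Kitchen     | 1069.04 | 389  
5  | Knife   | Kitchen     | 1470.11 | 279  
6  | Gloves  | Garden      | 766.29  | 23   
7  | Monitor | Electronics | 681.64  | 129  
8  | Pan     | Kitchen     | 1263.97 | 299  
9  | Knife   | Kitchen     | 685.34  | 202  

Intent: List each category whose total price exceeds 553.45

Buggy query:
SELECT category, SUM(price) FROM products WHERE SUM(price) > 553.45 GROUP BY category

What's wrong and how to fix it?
Bug: SUM(price) is an aggregate, but WHERE filters rows before aggregation

Fix: Move the aggregate condition to a HAVING clause

Corrected query:
SELECT category, SUM(price) FROM products GROUP BY category HAVING SUM(price) > 553.45

Result:
category    | SUM(price)
------------+-----------
Electronics | 850.07    
Garden      | 1089.37   
Kitchen     | 4488.46   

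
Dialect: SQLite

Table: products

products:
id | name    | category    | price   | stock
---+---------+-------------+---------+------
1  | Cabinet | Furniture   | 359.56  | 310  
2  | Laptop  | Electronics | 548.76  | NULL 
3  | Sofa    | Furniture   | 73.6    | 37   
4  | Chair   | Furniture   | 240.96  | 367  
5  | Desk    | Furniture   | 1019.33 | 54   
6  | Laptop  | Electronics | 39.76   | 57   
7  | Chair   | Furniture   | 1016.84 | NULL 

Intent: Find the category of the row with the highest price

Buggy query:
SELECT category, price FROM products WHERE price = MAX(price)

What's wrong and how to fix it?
Bug: WHERE is evaluated per row; an aggregate over the whole table isn't defined there

Fix: Use a subquery: WHERE price = (SELECT MAX(price) FROM products)

Corrected query:
SELECT category, price FROM products WHERE price = (SELECT MAX(price) FROM products)

Result:
category  | price  
----------+--------
Furniture | 1019.33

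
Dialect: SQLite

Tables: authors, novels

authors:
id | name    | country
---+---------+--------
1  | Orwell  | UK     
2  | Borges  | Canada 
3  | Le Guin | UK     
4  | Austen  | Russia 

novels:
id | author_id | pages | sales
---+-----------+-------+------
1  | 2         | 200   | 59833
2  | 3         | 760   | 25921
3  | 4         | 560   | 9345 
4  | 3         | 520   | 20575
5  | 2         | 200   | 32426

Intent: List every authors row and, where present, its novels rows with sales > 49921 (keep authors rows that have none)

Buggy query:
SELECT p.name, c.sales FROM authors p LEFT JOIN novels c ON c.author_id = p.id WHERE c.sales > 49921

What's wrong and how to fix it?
Bug: Filtering c.sales in WHERE discards the NULL rows produced by LEFT JOIN, turning it into an inner join

Fix: Move the right-table condition into the ON clause so unmatched parents are kept

Corrected query:
SELECT p.name, c.sales FROM authors p LEFT JOIN novels c ON c.author_id = p.id AND c.sales > 49921

Result:
name    | sales
--------+------
Orwell  | NULL 
Borges  | 59833
Le Guin | NULL 
Austen  | NULL 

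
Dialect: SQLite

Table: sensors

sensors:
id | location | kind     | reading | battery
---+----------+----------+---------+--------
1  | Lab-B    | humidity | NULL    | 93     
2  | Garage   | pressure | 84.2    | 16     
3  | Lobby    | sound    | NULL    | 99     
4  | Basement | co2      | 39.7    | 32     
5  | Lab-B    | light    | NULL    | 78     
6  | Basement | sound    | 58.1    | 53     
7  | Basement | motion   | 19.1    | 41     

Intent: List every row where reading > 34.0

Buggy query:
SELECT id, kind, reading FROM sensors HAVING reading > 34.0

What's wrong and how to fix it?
Bug: This is a non-aggregate query (no GROUP BY, no aggregates), so in SQLite the HAVING clause is invalid here; a row-level condition belongs in WHERE

Fix: Use WHERE for row-level filtering

Corrected query:
SELECT id, kind, reading FROM sensors WHERE reading > 34.0

Result:
id | kind     | reading
---+----------+--------
2  | pressure | 84.2   
4  | co2      | 39.7   
6  | sound    | 58.1   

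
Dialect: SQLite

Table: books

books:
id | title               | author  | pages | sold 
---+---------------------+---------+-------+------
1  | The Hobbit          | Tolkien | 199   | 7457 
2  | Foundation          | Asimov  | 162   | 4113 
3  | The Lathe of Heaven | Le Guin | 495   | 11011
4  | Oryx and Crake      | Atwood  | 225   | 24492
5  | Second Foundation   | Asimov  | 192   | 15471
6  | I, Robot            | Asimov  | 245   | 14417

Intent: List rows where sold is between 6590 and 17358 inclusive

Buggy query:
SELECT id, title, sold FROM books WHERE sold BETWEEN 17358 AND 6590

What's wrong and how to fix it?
Bug: BETWEEN expects the lower bound first; with 17358 AND 6590 the range is empty

Fix: Swap the bounds so the smaller value comes first

Corrected query:
SELECT id, title, sold FROM books WHERE sold BETWEEN 6590 AND 17358

Result:
id | title               | sold 
---+---------------------+------
1  | The Hobbit          | 7457 
3  | The Lathe of Heaven | 11011
5  | Second Foundation   | 15471
6  | I, Robot            | 14417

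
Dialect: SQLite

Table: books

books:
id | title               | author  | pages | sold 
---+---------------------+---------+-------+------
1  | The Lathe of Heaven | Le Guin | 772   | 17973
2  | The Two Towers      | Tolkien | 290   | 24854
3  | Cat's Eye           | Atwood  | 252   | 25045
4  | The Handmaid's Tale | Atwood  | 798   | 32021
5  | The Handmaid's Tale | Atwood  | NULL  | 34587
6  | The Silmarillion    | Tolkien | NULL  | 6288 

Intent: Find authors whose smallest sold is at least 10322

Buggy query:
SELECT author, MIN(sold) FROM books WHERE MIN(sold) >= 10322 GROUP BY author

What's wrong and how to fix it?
Bug: MIN() in WHERE is a misuse of aggregate

Fix: Use HAVING for the per-group MIN condition

Corrected query:
SELECT author, MIN(sold) FROM books GROUP BY author HAVING MIN(sold) >= 10322

Result:
author  | MIN(sold)
--------+----------
Atwood  | 25045    
Le Guin | 17973    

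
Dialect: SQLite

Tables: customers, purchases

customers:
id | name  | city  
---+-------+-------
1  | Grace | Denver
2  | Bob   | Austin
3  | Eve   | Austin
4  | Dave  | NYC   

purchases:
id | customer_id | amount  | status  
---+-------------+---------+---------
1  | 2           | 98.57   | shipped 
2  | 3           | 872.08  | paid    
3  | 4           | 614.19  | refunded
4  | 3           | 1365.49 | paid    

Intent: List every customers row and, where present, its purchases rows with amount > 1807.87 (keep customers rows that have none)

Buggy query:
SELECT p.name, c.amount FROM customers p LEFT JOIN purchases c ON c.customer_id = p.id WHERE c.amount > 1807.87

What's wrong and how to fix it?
Bug: Filtering c.amount in WHERE discards the NULL rows produced by LEFT JOIN, turning it into an inner join

Fix: Put 'c.amount > 1807.87' in the JOIN's ON clause instead of WHERE

Corrected query:
SELECT p.name, c.amount FROM customers p LEFT JOIN purchases c ON c.customer_id = p.id AND c.amount > 1807.87

Result:
name  | amount
------+-------
Grace | NULL  
Bob   | NULL  
Eve   | NULL  
Dave  | NULL  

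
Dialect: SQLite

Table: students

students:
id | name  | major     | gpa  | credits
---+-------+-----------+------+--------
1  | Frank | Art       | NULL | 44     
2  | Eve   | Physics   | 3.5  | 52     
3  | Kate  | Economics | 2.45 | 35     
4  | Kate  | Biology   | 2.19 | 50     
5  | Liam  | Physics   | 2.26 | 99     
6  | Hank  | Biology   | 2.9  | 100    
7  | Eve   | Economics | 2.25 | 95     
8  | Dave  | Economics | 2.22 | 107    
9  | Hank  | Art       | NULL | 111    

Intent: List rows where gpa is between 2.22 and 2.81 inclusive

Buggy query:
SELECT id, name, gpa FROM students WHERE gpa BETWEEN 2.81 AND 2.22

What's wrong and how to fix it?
Bug: BETWEEN expects the lower bound first; with 2.81 AND 2.22 the range is empty

Fix: Write BETWEEN 2.22 AND 2.81

Corrected query:
SELECT id, name, gpa FROM students WHERE gpa BETWEEN 2.22 AND 2.81

Result:
id | name | gpa 
---+------+-----
3  | Kate | 2.45
5  | Liam | 2.26
7  | Eve  | 2.25
8  | Dave | 2.22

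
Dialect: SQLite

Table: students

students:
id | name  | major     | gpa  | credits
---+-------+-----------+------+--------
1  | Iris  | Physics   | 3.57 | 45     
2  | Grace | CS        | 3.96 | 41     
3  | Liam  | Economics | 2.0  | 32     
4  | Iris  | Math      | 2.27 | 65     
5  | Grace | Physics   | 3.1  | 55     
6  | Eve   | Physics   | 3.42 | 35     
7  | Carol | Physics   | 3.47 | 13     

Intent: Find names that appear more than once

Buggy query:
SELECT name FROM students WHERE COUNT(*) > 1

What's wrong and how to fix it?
Bug: COUNT(*) is an aggregate and cannot be used in WHERE

Fix: GROUP BY name, then filter groups with HAVING COUNT(*) > 1

Corrected query:
SELECT name FROM students GROUP BY name HAVING COUNT(*) > 1

Result:
name 
-----
Grace
Iris 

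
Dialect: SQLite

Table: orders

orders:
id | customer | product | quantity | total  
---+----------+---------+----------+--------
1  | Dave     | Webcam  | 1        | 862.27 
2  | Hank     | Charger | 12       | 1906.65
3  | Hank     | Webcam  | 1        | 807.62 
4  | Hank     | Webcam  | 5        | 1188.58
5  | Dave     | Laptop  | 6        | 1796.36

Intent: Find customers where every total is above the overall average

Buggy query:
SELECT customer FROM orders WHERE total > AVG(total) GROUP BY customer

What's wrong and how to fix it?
Bug: WHERE evaluates per row before aggregation, so AVG() is unavailable

Fix: Compute the overall average in a scalar subquery and compare each group's MIN against it in HAVING

Corrected query:
SELECT customer FROM orders GROUP BY customer HAVING MIN(total) > (SELECT AVG(total) FROM orders)

Result:
(no rows)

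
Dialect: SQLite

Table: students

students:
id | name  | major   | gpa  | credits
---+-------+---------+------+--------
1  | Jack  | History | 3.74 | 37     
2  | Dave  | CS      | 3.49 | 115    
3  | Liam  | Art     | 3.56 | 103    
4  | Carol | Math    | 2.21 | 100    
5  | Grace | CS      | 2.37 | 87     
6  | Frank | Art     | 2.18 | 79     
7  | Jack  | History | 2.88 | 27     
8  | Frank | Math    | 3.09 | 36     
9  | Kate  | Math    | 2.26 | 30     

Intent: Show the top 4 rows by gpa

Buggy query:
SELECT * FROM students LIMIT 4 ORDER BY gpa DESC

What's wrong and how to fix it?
Bug: LIMIT must come after ORDER BY

Fix: Swap the clauses: ORDER BY first, then LIMIT

Corrected query:
SELECT * FROM students ORDER BY gpa DESC LIMIT 4

Result:
id | name  | major   | gpa  | credits
---+-------+---------+------+--------
1  | Jack  | History | 3.74 | 37     
3  | Liam  | Art     | 3.56 | 103    
2  | Dave  | CS      | 3.49 | 115    
8  | Frank | Math    | 3.09 | 36     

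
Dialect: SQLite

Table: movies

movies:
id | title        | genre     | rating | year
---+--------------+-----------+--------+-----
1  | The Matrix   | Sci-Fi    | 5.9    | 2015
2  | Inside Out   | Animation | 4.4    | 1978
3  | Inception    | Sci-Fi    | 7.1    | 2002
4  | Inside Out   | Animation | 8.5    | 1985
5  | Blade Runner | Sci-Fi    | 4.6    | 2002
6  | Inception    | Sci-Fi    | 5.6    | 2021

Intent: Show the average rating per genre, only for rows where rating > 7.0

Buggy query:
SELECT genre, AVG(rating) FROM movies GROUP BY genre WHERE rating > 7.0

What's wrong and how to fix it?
Bug: Row-level WHERE must come before GROUP BY in the clause order

Fix: Place WHERE between FROM and GROUP BY

Corrected query:
SELECT genre, AVG(rating) FROM movies WHERE rating > 7.0 GROUP BY genre

Result:
genre     | AVG(rating)
----------+------------
Animation | 8.5        
Sci-Fi    | 7.1        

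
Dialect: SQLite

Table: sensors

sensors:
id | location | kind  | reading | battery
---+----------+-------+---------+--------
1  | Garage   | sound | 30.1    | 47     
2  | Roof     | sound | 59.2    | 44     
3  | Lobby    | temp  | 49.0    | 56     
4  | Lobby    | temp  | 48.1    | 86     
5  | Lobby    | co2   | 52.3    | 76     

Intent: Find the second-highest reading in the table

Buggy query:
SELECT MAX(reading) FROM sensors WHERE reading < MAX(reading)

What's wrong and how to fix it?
Bug: The inner MAX is an aggregate inside WHERE, which is not allowed

Fix: Put the inner MAX in a scalar subquery

Corrected query:
SELECT MAX(reading) FROM sensors WHERE reading < (SELECT MAX(reading) FROM sensors)

Result:
MAX(reading)
------------
52.3        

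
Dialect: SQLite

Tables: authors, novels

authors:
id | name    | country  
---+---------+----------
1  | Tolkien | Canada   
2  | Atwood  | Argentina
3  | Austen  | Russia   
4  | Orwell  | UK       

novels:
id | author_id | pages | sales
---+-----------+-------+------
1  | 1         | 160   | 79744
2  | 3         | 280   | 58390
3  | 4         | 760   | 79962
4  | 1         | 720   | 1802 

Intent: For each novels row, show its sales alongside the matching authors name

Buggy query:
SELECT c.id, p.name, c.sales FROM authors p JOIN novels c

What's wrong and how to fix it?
Bug: Missing join condition: each novels row is matched to all authors rows instead of just its own

Fix: Specify the join condition linking the foreign key to the parent id

Corrected query:
SELECT c.id, p.name, c.sales FROM authors p JOIN novels c ON c.author_id = p.id

Result:
id | name    | sales
---+---------+------
1  | Tolkien | 79744
2  | Austen  | 58390
3  | Orwell  | 79962
4  | Tolkien | 1802 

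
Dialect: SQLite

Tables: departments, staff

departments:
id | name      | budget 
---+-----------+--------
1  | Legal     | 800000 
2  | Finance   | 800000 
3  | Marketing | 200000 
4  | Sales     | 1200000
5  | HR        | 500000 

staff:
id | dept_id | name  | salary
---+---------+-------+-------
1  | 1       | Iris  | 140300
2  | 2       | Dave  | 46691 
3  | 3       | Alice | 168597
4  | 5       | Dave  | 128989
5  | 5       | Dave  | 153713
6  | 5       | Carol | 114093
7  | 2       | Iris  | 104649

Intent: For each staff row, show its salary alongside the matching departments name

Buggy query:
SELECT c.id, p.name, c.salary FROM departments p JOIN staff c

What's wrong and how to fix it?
Bug: JOIN with no ON clause produces a cartesian product; every staff row pairs with every departments row

Fix: Specify the join condition linking the foreign key to the parent id

Corrected query:
SELECT c.id, p.name, c.salary FROM departments p JOIN staff c ON c.dept_id = p.id

Result:
id | name      | salary
---+-----------+-------
1  | Legal     | 140300
2  | Finance   | 46691 
3  | Marketing | 168597
4  | HR        | 128989
5  | HR        | 153713
6  | HR        | 114093
7  | Finance   | 104649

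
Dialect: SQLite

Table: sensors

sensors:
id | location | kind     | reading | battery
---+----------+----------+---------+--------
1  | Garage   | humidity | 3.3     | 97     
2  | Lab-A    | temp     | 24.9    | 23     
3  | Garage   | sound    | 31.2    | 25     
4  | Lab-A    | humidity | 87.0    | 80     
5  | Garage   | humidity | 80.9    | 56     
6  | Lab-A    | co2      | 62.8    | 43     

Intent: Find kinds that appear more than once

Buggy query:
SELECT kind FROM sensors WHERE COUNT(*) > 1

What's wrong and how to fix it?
Bug: WHERE can't reference COUNT(*); aggregates are computed after WHERE

Fix: GROUP BY kind, then filter groups with HAVING COUNT(*) > 1

Corrected query:
SELECT kind FROM sensors GROUP BY kind HAVING COUNT(*) > 1

Result:
kind    
--------
humidity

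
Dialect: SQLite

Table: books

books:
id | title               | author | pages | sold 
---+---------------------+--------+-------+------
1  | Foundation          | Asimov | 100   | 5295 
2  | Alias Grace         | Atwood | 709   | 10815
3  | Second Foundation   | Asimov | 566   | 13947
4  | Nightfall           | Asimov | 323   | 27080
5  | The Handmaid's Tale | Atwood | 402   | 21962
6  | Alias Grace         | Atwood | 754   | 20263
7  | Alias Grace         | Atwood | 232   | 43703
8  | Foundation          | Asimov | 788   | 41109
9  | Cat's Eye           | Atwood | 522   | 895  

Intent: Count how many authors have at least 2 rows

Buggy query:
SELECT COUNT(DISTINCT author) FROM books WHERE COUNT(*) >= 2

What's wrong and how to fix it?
Bug: COUNT(*) cannot appear in WHERE; the per-group count doesn't exist yet

Fix: Group first with HAVING COUNT(*) >= 2, then COUNT the resulting groups

Corrected query:
SELECT COUNT(*) FROM (SELECT author FROM books GROUP BY author HAVING COUNT(*) >= 2)

Result:
COUNT(*)
--------
2       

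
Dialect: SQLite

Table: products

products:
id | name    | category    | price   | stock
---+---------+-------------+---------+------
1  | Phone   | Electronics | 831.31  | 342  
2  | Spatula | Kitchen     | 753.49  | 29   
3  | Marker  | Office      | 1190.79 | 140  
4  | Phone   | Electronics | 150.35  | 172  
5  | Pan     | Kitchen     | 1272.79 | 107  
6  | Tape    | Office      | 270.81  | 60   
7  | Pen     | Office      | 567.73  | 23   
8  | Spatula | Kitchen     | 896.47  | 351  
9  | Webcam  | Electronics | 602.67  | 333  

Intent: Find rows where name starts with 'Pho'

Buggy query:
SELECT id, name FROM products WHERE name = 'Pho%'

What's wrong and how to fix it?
Bug: Wildcards only work with LIKE; '=' treats '%' as a literal character

Fix: Use LIKE for wildcard pattern matching

Corrected query:
SELECT id, name FROM products WHERE name LIKE 'Pho%'

Result:
id | name 
---+------
1  | Phone
4  | Phone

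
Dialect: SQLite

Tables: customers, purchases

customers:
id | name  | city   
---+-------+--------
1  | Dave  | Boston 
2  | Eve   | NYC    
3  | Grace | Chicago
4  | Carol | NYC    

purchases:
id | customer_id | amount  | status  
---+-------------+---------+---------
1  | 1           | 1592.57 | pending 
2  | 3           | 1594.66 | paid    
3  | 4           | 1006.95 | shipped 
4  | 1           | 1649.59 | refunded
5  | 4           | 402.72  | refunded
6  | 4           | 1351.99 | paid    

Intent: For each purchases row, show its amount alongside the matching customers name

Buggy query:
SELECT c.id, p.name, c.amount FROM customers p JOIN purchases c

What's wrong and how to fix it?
Bug: JOIN with no ON clause produces a cartesian product; every purchases row pairs with every customers row

Fix: Specify the join condition linking the foreign key to the parent id

Corrected query:
SELECT c.id, p.name, c.amount FROM customers p JOIN purchases c ON c.customer_id = p.id

Result:
id | name  | amount 
---+-------+--------
1  | Dave  | 1592.57
2  | Grace | 1594.66
3  | Carol | 1006.95
4  | Dave  | 1649.59
5  | Carol | 402.72 
6  | Carol | 1351.99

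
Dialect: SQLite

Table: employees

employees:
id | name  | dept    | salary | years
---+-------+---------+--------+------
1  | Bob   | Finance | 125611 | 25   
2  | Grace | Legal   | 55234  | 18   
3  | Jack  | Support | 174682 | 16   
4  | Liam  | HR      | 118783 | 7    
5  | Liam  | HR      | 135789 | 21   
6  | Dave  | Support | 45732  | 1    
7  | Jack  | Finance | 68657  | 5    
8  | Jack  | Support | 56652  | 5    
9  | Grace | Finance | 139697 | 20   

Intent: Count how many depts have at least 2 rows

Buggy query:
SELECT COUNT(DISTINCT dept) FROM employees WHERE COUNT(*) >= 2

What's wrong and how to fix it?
Bug: WHERE filters individual rows, not groups, so a group-level COUNT is invalid there

Fix: Use a subquery that GROUPs and filters with HAVING, then count its rows

Corrected query:
SELECT COUNT(*) FROM (SELECT dept FROM employees GROUP BY dept HAVING COUNT(*) >= 2)

Result:
COUNT(*)
--------
3       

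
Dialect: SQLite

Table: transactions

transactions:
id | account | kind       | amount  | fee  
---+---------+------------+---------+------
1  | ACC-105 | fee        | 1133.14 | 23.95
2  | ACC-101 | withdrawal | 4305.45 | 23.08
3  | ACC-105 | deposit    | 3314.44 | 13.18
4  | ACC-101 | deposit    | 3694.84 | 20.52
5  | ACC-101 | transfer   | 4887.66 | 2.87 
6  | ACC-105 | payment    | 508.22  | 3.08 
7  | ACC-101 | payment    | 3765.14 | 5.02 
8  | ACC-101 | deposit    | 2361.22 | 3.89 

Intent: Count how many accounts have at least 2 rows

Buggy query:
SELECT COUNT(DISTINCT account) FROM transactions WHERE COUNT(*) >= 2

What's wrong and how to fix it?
Bug: COUNT(*) cannot appear in WHERE; the per-group count doesn't exist yet

Fix: Use a subquery that GROUPs and filters with HAVING, then count its rows

Corrected query:
SELECT COUNT(*) FROM (SELECT account FROM transactions GROUP BY account HAVING COUNT(*) >= 2)

Result:
COUNT(*)
--------
2       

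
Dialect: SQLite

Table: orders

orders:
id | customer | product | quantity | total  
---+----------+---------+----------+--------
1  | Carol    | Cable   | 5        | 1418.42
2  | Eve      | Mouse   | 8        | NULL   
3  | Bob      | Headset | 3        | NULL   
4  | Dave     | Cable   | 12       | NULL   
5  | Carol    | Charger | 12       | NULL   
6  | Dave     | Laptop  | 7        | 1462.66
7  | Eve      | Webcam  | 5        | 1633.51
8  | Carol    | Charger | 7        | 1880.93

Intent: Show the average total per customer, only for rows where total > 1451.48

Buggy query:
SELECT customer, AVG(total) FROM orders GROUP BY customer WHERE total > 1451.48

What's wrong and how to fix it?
Bug: WHERE cannot follow GROUP BY

Fix: Move the WHERE clause before GROUP BY

Corrected query:
SELECT customer, AVG(total) FROM orders WHERE total > 1451.48 GROUP BY customer

Result:
customer | AVG(total)
---------+-----------
Carol    | 1880.93   
Dave     | 1462.66   
Eve      | 1633.51   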